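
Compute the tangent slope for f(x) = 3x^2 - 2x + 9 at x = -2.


The slope of the tangent line equals f'(x) at the point.
f(x) = 3x^2 - 2x + 9
f'(x) = 6x - 2
At x = -2:
f'(-2) = 6 * (-2) - 2
= -12 - 2
= -14

-14


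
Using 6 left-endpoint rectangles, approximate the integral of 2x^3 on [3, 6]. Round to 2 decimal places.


Left Riemann sum uses left endpoints of each subinterval.
Interval: [3, 6], n = 6
dx = (6 - 3) / 6 = 1/2
Left endpoints: [3, 7/2, 4, 9/2, 5, 11/2]
f values: [54, 343/4, 128, 729/4, 250, 1331/4]
Sum = dx * (sum of f values)
= 1/2 * 4131/4
= 4131/8 ≈ 516.38

516.38


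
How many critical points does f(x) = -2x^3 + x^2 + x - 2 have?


Find where f'(x) = 0:
f(x) = -2x^3 + x^2 + x - 2
f'(x) = -6x^2 + 2x + 1
This is a quadratic in x. Use the discriminant to count real roots.
Discriminant = (2)^2 - 4 * (-6) * 1
= 4 - (-24)
= 28
Since discriminant > 0, f'(x) = 0 has 2 real solutions.
Number of critical points: 2

2


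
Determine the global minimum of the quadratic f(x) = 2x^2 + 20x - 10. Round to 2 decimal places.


For a quadratic f(x) = ax^2 + bx + c with a > 0, the minimum is at the vertex.
Vertex x-coordinate: x = -b/(2a)
x = -(20) / (2 * 2)
x = -20/4 = -5
Substitute back to find the minimum value:
f(-5) = 2 * (-5)^2 + 20 * (-5) - 10
= 50 - 100 - 10
= -60 = -60.00

-60.00


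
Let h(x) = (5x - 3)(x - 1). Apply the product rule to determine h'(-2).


Let u(x) = 5x - 3 and v(x) = x - 1
u'(x) = 5
v'(x) = 1
Product rule: h'(x) = u'(x)*v(x) + u(x)*v'(x)
= 5 * (x - 1) + (5x - 3) * 1
At x = -2:
u(-2) = 5 * (-2) - 3 = -13
v(-2) = 1 * (-2) - 1 = -3
h'(-2) = 5 * (-3) + (-13) * 1
= -15 - 13
= -28

-28


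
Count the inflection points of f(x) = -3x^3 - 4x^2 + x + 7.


Inflection points occur where f''(x) = 0 and concavity changes.
f(x) = -3x^3 - 4x^2 + x + 7
f'(x) = -9x^2 - 8x + 1
f''(x) = -18x - 8
Set f''(x) = 0:
-18x - 8 = 0
x = 8 / (-18) = -4/9
Since f''(x) is linear (degree 1), it changes sign at this point.
Therefore there is exactly 1 inflection point.

1


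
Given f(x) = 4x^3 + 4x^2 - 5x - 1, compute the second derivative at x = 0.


First derivative:
f'(x) = 12x^2 + 8x - 5
Second derivative:
f''(x) = 24x + 8
Substitute x = 0:
f''(0) = 24 * 0 + 8
= 0 + 8
= 8

8


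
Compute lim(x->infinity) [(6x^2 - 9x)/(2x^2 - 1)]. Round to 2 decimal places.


For limits at infinity with equal-degree polynomials,
we compare leading coefficients.
Numerator leading term: 6x^2
Denominator leading term: 2x^2
Divide both by x^2:
lim = (6 - 9/x) / (2 - 1/x^2)
As x -> infinity, the 1/x and 1/x^2 terms vanish:
= 6/2 = 3 = 3.00

3.00


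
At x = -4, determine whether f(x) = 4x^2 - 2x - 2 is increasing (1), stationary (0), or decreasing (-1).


Compute f'(x) to determine behavior:
f'(x) = 8x - 2
f'(-4) = 8 * (-4) - 2
= -32 - 2
= -34
Since f'(-4) < 0, the function is decreasing (-1)

-1


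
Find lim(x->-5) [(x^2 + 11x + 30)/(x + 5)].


Direct substitution gives 0/0, so we factor the numerator.
Factor: (x^2 + 11x + 30) = (x + 5)(x + 6)
Cancel the common factor (x + 5):
(x^2 + 11x + 30)/(x + 5) = (x + 6)
Now substitute x = -5:
= (-5) - (-6) = 1

1


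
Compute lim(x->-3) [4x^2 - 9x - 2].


Since polynomials are continuous, we use direct substitution.
lim(x->-3) of 4x^2 - 9x - 2
= 4 * (-3)^2 - 9 * (-3) - 2
= 36 + 27 - 2
= 61

61


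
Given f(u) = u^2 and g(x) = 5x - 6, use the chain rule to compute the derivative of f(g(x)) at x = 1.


Using the chain rule: (f(g(x)))' = f'(g(x)) * g'(x)
First, find g(1):
g(1) = 5 * 1 - 6 = -1
Next, f'(u) = 2u
And g'(x) = 5
So f'(g(1)) * g'(1)
= 2 * (-1) * 5
= -10

-10


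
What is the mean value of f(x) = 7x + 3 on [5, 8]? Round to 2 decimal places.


Average value = 1/(b-a) * integral from a to b of f(x) dx
First compute the integral of 7x + 3:
F(x) = (7/2)x^2 + 3x
F(8) = 7/2 * 64 + 3 * 8 = 248
F(5) = 7/2 * 25 + 3 * 5 = 205/2
Integral = 248 - 205/2 = 291/2
Average = (291/2) / (8 - 5) = (291/2) / 3
= 97/2 = 48.50

48.50


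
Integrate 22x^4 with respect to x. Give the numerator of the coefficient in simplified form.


Apply the power rule for integration:
integral of ax^n dx = a/(n+1) * x^(n+1) + C
integral of 22x^4 dx
= 22/5 * x^5 + C
The coefficient in lowest terms is 22/5, and its numerator is 22

22


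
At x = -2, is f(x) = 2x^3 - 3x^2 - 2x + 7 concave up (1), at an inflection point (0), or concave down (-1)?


Concavity is determined by the sign of f''(x).
f(x) = 2x^3 - 3x^2 - 2x + 7
f'(x) = 6x^2 - 6x - 2
f''(x) = 12x - 6
f''(-2) = 12 * (-2) - 6
= -24 - 6
= -30
Since f''(-2) < 0, the function is concave down (-1)

-1


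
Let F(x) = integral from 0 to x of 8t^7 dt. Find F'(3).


By the Fundamental Theorem of Calculus (Part 1):
If F(x) = integral from 0 to x of f(t) dt, then F'(x) = f(x)
Here f(t) = 8t^7
So F'(x) = 8x^7
Evaluate at x = 3:
F'(3) = 8 * 3^7
= 8 * 2187
= 17496

17496


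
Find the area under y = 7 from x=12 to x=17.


The area under a constant function y = 7 is a rectangle.
Width = 17 - 12 = 5
Height = 7
Area = width * height
= 5 * 7
= 35

35


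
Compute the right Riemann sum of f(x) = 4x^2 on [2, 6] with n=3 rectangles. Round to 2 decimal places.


Right Riemann sum uses right endpoints of each subinterval.
Interval: [2, 6], n = 3
dx = (6 - 2) / 3 = 4/3
Right endpoints: [10/3, 14/3, 6]
f values: [400/9, 784/9, 144]
Sum = dx * (sum of f values)
= 4/3 * 2480/9
= 9920/27 ≈ 367.41

367.41


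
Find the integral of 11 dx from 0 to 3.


The integral of a constant k over [a, b] equals k * (b - a).
integral from 0 to 3 of 11 dx
= 11 * (3 - 0)
= 11 * 3
= 33

33


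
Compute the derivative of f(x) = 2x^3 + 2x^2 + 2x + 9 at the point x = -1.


Differentiate f(x) = 2x^3 + 2x^2 + 2x + 9 term by term:
f'(x) = 6x^2 + 4x + 2
Substitute x = -1:
f'(-1) = 6 * (-1)^2 + 4 * (-1) + 2
= 6 - 4 + 2
= 4

4


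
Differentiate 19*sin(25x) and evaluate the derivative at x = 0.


Apply the chain rule to differentiate 19*sin(25x):
d/dx [19*sin(25x)]
= 19 * cos(25x) * d/dx(25x)
= 19 * 25 * cos(25x)
= 475 * cos(25x)
Evaluate at x = 0:
= 475 * cos(0)
= 475 * 1
= 475

475


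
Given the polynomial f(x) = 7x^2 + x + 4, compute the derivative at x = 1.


Differentiate term by term using power and sum rules:
f(x) = 7x^2 + x + 4
f'(x) = 14x + 1
Substitute x = 1:
f'(1) = 14 * 1 + 1
= 14 + 1
= 15

15


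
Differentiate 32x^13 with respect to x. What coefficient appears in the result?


We apply the power rule: d/dx [ax^n] = a*n * x^(n-1)
d/dx [32x^13]
= 32 * 13 * x^(13-1)
= 416x^12
The coefficient is 416

416


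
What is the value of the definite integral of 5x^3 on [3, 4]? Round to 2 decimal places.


Find the antiderivative of 5x^3:
F(x) = 5/4 * x^4
Apply the Fundamental Theorem of Calculus:
F(4) - F(3)
= 5/4 * 4^4 - 5/4 * 3^4
= 5/4 * (256 - 81)
= 5/4 * 175
= 875/4 = 218.75

218.75


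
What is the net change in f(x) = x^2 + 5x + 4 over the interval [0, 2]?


Net change = f(b) - f(a)
f(x) = x^2 + 5x + 4
Compute f(2):
f(2) = 1 * 2^2 + 5 * 2 + 4
= 4 + 10 + 4
= 18
Compute f(0):
f(0) = 1 * 0^2 + 5 * 0 + 4
= 0 + 0 + 4
= 4
Net change = 18 - 4 = 14

14


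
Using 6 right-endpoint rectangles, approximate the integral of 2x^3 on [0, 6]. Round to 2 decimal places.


Right Riemann sum uses right endpoints of each subinterval.
Interval: [0, 6], n = 6
dx = (6 - 0) / 6 = 1
Right endpoints: [1, 2, 3, 4, 5, 6]
f values: [2, 16, 54, 128, 250, 432]
Sum = dx * (sum of f values)
= 1 * 882
= 882 = 882.00

882.00


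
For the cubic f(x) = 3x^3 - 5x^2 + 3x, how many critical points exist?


Find where f'(x) = 0:
f(x) = 3x^3 - 5x^2 + 3x
f'(x) = 9x^2 - 10x + 3
This is a quadratic in x. Use the discriminant to count real roots.
Discriminant = (-10)^2 - 4 * 9 * 3
= 100 - 108
= -8
Since discriminant < 0, f'(x) = 0 has no real solutions.
Number of critical points: 0

0


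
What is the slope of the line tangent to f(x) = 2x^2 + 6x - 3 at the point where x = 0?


The slope of the tangent line equals f'(x) at the point.
f(x) = 2x^2 + 6x - 3
f'(x) = 4x + 6
At x = 0:
f'(0) = 4 * 0 + 6
= 0 + 6
= 6

6


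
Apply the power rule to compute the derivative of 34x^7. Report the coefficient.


We apply the power rule: d/dx [ax^n] = a*n * x^(n-1)
d/dx [34x^7]
= 34 * 7 * x^(7-1)
= 238x^6
The coefficient is 238

238


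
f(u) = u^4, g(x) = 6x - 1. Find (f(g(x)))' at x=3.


Using the chain rule: (f(g(x)))' = f'(g(x)) * g'(x)
First, find g(3):
g(3) = 6 * 3 - 1 = 17
Next, f'(u) = 4u^3
And g'(x) = 6
So f'(g(3)) * g'(3)
= 4 * 17^3 * 6
= 4 * 4913 * 6
= 117912

117912


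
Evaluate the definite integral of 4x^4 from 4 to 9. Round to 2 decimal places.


Find the antiderivative of 4x^4:
F(x) = 4/5 * x^5
Apply the Fundamental Theorem of Calculus:
F(9) - F(4)
= 4/5 * 9^5 - 4/5 * 4^5
= 4/5 * (59049 - 1024)
= 4/5 * 58025
= 46420 = 46420.00

46420.00


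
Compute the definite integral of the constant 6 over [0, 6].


The integral of a constant k over [a, b] equals k * (b - a).
integral from 0 to 6 of 6 dx
= 6 * (6 - 0)
= 6 * 6
= 36

36


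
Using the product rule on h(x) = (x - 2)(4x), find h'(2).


Let u(x) = x - 2 and v(x) = 4x
u'(x) = 1
v'(x) = 4
Product rule: h'(x) = u'(x)*v(x) + u(x)*v'(x)
= 1 * (4x) + (x - 2) * 4
At x = 2:
u(2) = 1 * 2 - 2 = 0
v(2) = 4 * 2 + 0 = 8
h'(2) = 1 * 8 + 0 * 4
= 8 + 0
= 8

8


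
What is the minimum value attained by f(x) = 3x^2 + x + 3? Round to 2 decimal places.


For a quadratic f(x) = ax^2 + bx + c with a > 0, the minimum is at the vertex.
Vertex x-coordinate: x = -b/(2a)
x = -(1) / (2 * 3)
x = -1/6
Substitute back to find the minimum value:
f(-1/6) = 3 * (-1/6)^2 + 1 * (-1/6) + 3
= 1/12 - 1/6 + 3
= 35/12 ≈ 2.92

2.92


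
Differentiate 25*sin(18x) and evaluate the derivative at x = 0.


Apply the chain rule to differentiate 25*sin(18x):
d/dx [25*sin(18x)]
= 25 * cos(18x) * d/dx(18x)
= 25 * 18 * cos(18x)
= 450 * cos(18x)
Evaluate at x = 0:
= 450 * cos(0)
= 450 * 1
= 450

450


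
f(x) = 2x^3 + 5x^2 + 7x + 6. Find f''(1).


First derivative:
f'(x) = 6x^2 + 10x + 7
Second derivative:
f''(x) = 12x + 10
Substitute x = 1:
f''(1) = 12 * 1 + 10
= 12 + 10
= 22

22


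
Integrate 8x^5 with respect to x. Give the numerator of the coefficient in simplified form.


Apply the power rule for integration:
integral of ax^n dx = a/(n+1) * x^(n+1) + C
integral of 8x^5 dx
= 8/6 * x^6 + C
= 4/3 * x^6 + C
The coefficient in lowest terms is 4/3, and its numerator is 4

4


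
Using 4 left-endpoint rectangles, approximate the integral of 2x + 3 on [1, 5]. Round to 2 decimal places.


Left Riemann sum uses left endpoints of each subinterval.
Interval: [1, 5], n = 4
dx = (5 - 1) / 4 = 1
Left endpoints: [1, 2, 3, 4]
f values: [5, 7, 9, 11]
Sum = dx * (sum of f values)
= 1 * 32
= 32 = 32.00

32.00


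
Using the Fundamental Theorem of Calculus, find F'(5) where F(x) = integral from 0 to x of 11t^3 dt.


By the Fundamental Theorem of Calculus (Part 1):
If F(x) = integral from 0 to x of f(t) dt, then F'(x) = f(x)
Here f(t) = 11t^3
So F'(x) = 11x^3
Evaluate at x = 5:
F'(5) = 11 * 5^3
= 11 * 125
= 1375

1375


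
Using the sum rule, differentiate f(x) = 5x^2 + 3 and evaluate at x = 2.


Differentiate term by term using power and sum rules:
f(x) = 5x^2 + 3
f'(x) = 10x
Substitute x = 2:
f'(2) = 10 * 2 + 0
= 20 + 0
= 20

20


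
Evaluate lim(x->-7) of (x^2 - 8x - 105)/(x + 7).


Direct substitution gives 0/0, so we factor the numerator.
Factor: (x^2 - 8x - 105) = (x + 7)(x - 15)
Cancel the common factor (x + 7):
(x^2 - 8x - 105)/(x + 7) = (x - 15)
Now substitute x = -7:
= (-7) - (15) = -22

-22


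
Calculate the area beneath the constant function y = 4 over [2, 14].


The area under a constant function y = 4 is a rectangle.
Width = 14 - 2 = 12
Height = 4
Area = width * height
= 12 * 4
= 48

48


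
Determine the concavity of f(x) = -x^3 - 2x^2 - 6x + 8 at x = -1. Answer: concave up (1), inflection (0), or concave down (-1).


Concavity is determined by the sign of f''(x).
f(x) = -x^3 - 2x^2 - 6x + 8
f'(x) = -3x^2 - 4x - 6
f''(x) = -6x - 4
f''(-1) = -6 * (-1) - 4
= 6 - 4
= 2
Since f''(-1) > 0, the function is concave up (1)

1


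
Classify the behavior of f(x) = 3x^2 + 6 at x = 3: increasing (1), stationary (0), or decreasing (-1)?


Compute f'(x) to determine behavior:
f'(x) = 6x
f'(3) = 6 * 3 + 0
= 18 + 0
= 18
Since f'(3) > 0, the function is increasing (1)

1


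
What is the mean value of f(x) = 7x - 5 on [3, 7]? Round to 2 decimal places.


Average value = 1/(b-a) * integral from a to b of f(x) dx
First compute the integral of 7x - 5:
F(x) = (7/2)x^2 - 5x
F(7) = 7/2 * 49 - 5 * 7 = 273/2
F(3) = 7/2 * 9 - 5 * 3 = 33/2
Integral = 273/2 - 33/2 = 120
Average = 120 / (7 - 3) = 120 / 4
= 30 = 30.00

30.00


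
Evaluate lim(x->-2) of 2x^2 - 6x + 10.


Since polynomials are continuous, we use direct substitution.
lim(x->-2) of 2x^2 - 6x + 10
= 2 * (-2)^2 - 6 * (-2) + 10
= 8 + 12 + 10
= 30

30


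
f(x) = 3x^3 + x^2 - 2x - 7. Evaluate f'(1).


Differentiate f(x) = 3x^3 + x^2 - 2x - 7 term by term:
f'(x) = 9x^2 + 2x - 2
Substitute x = 1:
f'(1) = 9 * 1^2 + 2 * 1 - 2
= 9 + 2 - 2
= 9

9


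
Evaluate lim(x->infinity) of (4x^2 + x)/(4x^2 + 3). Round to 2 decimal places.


For limits at infinity with equal-degree polynomials,
we compare leading coefficients.
Numerator leading term: 4x^2
Denominator leading term: 4x^2
Divide both by x^2:
lim = (4 + 1/x) / (4 + 3/x^2)
As x -> infinity, the 1/x and 1/x^2 terms vanish:
= 4/4 = 1 = 1.00

1.00


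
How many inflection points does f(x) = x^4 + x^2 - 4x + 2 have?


Inflection points occur where f''(x) = 0 and concavity changes.
f(x) = x^4 + x^2 - 4x + 2
f'(x) = 4x^3 + 2x - 4
f''(x) = 12x^2 + 2
This is a quadratic in x. Use the discriminant to count real roots.
Discriminant = (0)^2 - 4 * 12 * 2
= 0 - 96
= -96
Since discriminant < 0, f''(x) = 0 has no real solutions.
Number of inflection points: 0

0


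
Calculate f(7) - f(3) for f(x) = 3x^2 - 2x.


Net change = f(b) - f(a)
f(x) = 3x^2 - 2x
Compute f(7):
f(7) = 3 * 7^2 - 2 * 7 + 0
= 147 - 14 + 0
= 133
Compute f(3):
f(3) = 3 * 3^2 - 2 * 3 + 0
= 27 - 6 + 0
= 21
Net change = 133 - 21 = 112

112


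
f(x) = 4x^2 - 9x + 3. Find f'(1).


Differentiate term by term using power and sum rules:
f(x) = 4x^2 - 9x + 3
f'(x) = 8x - 9
Substitute x = 1:
f'(1) = 8 * 1 - 9
= 8 - 9
= -1

-1


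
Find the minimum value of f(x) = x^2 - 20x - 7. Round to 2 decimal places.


For a quadratic f(x) = ax^2 + bx + c with a > 0, the minimum is at the vertex.
Vertex x-coordinate: x = -b/(2a)
x = -(-20) / (2 * 1)
x = 20/2 = 10
Substitute back to find the minimum value:
f(10) = 1 * 10^2 - 20 * 10 - 7
= 100 - 200 - 7
= -107 = -107.00

-107.00


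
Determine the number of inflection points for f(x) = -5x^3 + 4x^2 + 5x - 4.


Inflection points occur where f''(x) = 0 and concavity changes.
f(x) = -5x^3 + 4x^2 + 5x - 4
f'(x) = -15x^2 + 8x + 5
f''(x) = -30x + 8
Set f''(x) = 0:
-30x + 8 = 0
x = -8 / (-30) = 4/15
Since f''(x) is linear (degree 1), it changes sign at this point.
Therefore there is exactly 1 inflection point.

1


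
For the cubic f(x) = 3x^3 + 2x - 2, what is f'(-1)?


Differentiate f(x) = 3x^3 + 2x - 2 term by term:
f'(x) = 9x^2 + 2
Substitute x = -1:
f'(-1) = 9 * (-1)^2 + 0 * (-1) + 2
= 9 + 0 + 2
= 11

11


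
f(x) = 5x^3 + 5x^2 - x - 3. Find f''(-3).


First derivative:
f'(x) = 15x^2 + 10x - 1
Second derivative:
f''(x) = 30x + 10
Substitute x = -3:
f''(-3) = 30 * (-3) + 10
= -90 + 10
= -80

-80


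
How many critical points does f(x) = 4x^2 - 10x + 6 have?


Find where f'(x) = 0:
f'(x) = 8x - 10
Set f'(x) = 0:
8x - 10 = 0
x = 10 / 8 = 5/4
This is a linear equation in x, so there is exactly one solution.
Number of critical points: 1

1


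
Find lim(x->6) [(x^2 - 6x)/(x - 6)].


Direct substitution gives 0/0, so we factor the numerator.
Factor: (x^2 - 6x) = (x - 6)(x)
Cancel the common factor (x - 6):
(x^2 - 6x)/(x - 6) = (x)
Now substitute x = 6:
= (6) - (0) = 6

6


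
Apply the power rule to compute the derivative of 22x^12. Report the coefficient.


We apply the power rule: d/dx [ax^n] = a*n * x^(n-1)
d/dx [22x^12]
= 22 * 12 * x^(12-1)
= 264x^11
The coefficient is 264

264


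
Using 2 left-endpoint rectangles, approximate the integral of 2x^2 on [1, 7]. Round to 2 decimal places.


Left Riemann sum uses left endpoints of each subinterval.
Interval: [1, 7], n = 2
dx = (7 - 1) / 2 = 3
Left endpoints: [1, 4]
f values: [2, 32]
Sum = dx * (sum of f values)
= 3 * 34
= 102 = 102.00

102.00


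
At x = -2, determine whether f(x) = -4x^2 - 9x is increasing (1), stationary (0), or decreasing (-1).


Compute f'(x) to determine behavior:
f'(x) = -8x - 9
f'(-2) = -8 * (-2) - 9
= 16 - 9
= 7
Since f'(-2) > 0, the function is increasing (1)

1


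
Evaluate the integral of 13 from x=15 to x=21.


The integral of a constant k over [a, b] equals k * (b - a).
integral from 15 to 21 of 13 dx
= 13 * (21 - 15)
= 13 * 6
= 78

78


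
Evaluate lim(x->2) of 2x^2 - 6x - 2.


Since polynomials are continuous, we use direct substitution.
lim(x->2) of 2x^2 - 6x - 2
= 2 * 2^2 - 6 * 2 - 2
= 8 - 12 - 2
= -6

-6


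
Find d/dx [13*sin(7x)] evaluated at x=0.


Apply the chain rule to differentiate 13*sin(7x):
d/dx [13*sin(7x)]
= 13 * cos(7x) * d/dx(7x)
= 13 * 7 * cos(7x)
= 91 * cos(7x)
Evaluate at x = 0:
= 91 * cos(0)
= 91 * 1
= 91

91


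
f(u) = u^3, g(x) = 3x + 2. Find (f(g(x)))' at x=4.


Using the chain rule: (f(g(x)))' = f'(g(x)) * g'(x)
First, find g(4):
g(4) = 3 * 4 + 2 = 14
Next, f'(u) = 3u^2
And g'(x) = 3
So f'(g(4)) * g'(4)
= 3 * 14^2 * 3
= 3 * 196 * 3
= 1764

1764


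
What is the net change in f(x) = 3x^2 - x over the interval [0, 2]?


Net change = f(b) - f(a)
f(x) = 3x^2 - x
Compute f(2):
f(2) = 3 * 2^2 - 1 * 2 + 0
= 12 - 2 + 0
= 10
Compute f(0):
f(0) = 3 * 0^2 - 1 * 0 + 0
= 0 + 0 + 0
= 0
Net change = 10 - 0 = 10

10


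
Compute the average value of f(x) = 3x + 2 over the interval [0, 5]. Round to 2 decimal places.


Average value = 1/(b-a) * integral from a to b of f(x) dx
First compute the integral of 3x + 2:
F(x) = (3/2)x^2 + 2x
F(5) = 3/2 * 25 + 2 * 5 = 95/2
F(0) = 3/2 * 0 + 2 * 0 = 0
Integral = 95/2 - 0 = 95/2
Average = (95/2) / (5 - 0) = (95/2) / 5
= 19/2 = 9.50

9.50


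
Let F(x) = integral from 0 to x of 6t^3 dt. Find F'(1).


By the Fundamental Theorem of Calculus (Part 1):
If F(x) = integral from 0 to x of f(t) dt, then F'(x) = f(x)
Here f(t) = 6t^3
So F'(x) = 6x^3
Evaluate at x = 1:
F'(1) = 6 * 1^3
= 6 * 1
= 6

6


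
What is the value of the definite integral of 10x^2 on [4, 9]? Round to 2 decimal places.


Find the antiderivative of 10x^2:
F(x) = 10/3 * x^3
Apply the Fundamental Theorem of Calculus:
F(9) - F(4)
= 10/3 * 9^3 - 10/3 * 4^3
= 10/3 * (729 - 64)
= 10/3 * 665
= 6650/3 ≈ 2216.67

2216.67


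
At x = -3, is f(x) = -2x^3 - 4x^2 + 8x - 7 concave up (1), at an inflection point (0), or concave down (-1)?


Concavity is determined by the sign of f''(x).
f(x) = -2x^3 - 4x^2 + 8x - 7
f'(x) = -6x^2 - 8x + 8
f''(x) = -12x - 8
f''(-3) = -12 * (-3) - 8
= 36 - 8
= 28
Since f''(-3) > 0, the function is concave up (1)

1


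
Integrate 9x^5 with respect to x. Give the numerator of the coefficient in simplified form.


Apply the power rule for integration:
integral of ax^n dx = a/(n+1) * x^(n+1) + C
integral of 9x^5 dx
= 9/6 * x^6 + C
= 3/2 * x^6 + C
The coefficient in lowest terms is 3/2, and its numerator is 3

3


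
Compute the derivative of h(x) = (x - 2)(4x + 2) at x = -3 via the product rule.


Let u(x) = x - 2 and v(x) = 4x + 2
u'(x) = 1
v'(x) = 4
Product rule: h'(x) = u'(x)*v(x) + u(x)*v'(x)
= 1 * (4x + 2) + (x - 2) * 4
At x = -3:
u(-3) = 1 * (-3) - 2 = -5
v(-3) = 4 * (-3) + 2 = -10
h'(-3) = 1 * (-10) + (-5) * 4
= -10 - 20
= -30

-30


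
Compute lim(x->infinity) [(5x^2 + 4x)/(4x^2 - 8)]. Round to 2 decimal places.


For limits at infinity with equal-degree polynomials,
we compare leading coefficients.
Numerator leading term: 5x^2
Denominator leading term: 4x^2
Divide both by x^2:
lim = (5 + 4/x) / (4 - 8/x^2)
As x -> infinity, the 1/x and 1/x^2 terms vanish:
= 5/4 = 1.25

1.25


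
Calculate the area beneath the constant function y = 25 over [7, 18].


The area under a constant function y = 25 is a rectangle.
Width = 18 - 7 = 11
Height = 25
Area = width * height
= 11 * 25
= 275

275


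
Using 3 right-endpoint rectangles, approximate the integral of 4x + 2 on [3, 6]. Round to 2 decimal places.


Right Riemann sum uses right endpoints of each subinterval.
Interval: [3, 6], n = 3
dx = (6 - 3) / 3 = 1
Right endpoints: [4, 5, 6]
f values: [18, 22, 26]
Sum = dx * (sum of f values)
= 1 * 66
= 66 = 66.00

66.00


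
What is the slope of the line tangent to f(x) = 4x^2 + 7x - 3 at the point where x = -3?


The slope of the tangent line equals f'(x) at the point.
f(x) = 4x^2 + 7x - 3
f'(x) = 8x + 7
At x = -3:
f'(-3) = 8 * (-3) + 7
= -24 + 7
= -17

-17


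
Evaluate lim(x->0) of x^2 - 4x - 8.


Since polynomials are continuous, we use direct substitution.
lim(x->0) of x^2 - 4x - 8
= 1 * 0^2 - 4 * 0 - 8
= 0 + 0 - 8
= -8

-8


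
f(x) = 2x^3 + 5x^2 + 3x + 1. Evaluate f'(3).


Differentiate f(x) = 2x^3 + 5x^2 + 3x + 1 term by term:
f'(x) = 6x^2 + 10x + 3
Substitute x = 3:
f'(3) = 6 * 3^2 + 10 * 3 + 3
= 54 + 30 + 3
= 87

87


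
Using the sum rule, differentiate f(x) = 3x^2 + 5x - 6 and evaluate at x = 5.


Differentiate term by term using power and sum rules:
f(x) = 3x^2 + 5x - 6
f'(x) = 6x + 5
Substitute x = 5:
f'(5) = 6 * 5 + 5
= 30 + 5
= 35

35


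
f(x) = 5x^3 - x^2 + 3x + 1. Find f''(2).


First derivative:
f'(x) = 15x^2 - 2x + 3
Second derivative:
f''(x) = 30x - 2
Substitute x = 2:
f''(2) = 30 * 2 - 2
= 60 - 2
= 58

58


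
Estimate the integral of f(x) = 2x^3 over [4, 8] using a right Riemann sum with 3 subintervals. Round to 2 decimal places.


Right Riemann sum uses right endpoints of each subinterval.
Interval: [4, 8], n = 3
dx = (8 - 4) / 3 = 4/3
Right endpoints: [16/3, 20/3, 8]
f values: [8192/27, 16000/27, 1024]
Sum = dx * (sum of f values)
= 4/3 * 1920
= 2560 = 2560.00

2560.00


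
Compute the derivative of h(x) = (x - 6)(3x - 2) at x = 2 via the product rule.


Let u(x) = x - 6 and v(x) = 3x - 2
u'(x) = 1
v'(x) = 3
Product rule: h'(x) = u'(x)*v(x) + u(x)*v'(x)
= 1 * (3x - 2) + (x - 6) * 3
At x = 2:
u(2) = 1 * 2 - 6 = -4
v(2) = 3 * 2 - 2 = 4
h'(2) = 1 * 4 + (-4) * 3
= 4 - 12
= -8

-8


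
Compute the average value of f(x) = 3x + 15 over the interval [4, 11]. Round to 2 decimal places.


Average value = 1/(b-a) * integral from a to b of f(x) dx
First compute the integral of 3x + 15:
F(x) = (3/2)x^2 + 15x
F(11) = 3/2 * 121 + 15 * 11 = 693/2
F(4) = 3/2 * 16 + 15 * 4 = 84
Integral = 693/2 - 84 = 525/2
Average = (525/2) / (11 - 4) = (525/2) / 7
= 75/2 = 37.50

37.50


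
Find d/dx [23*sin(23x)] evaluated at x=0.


Apply the chain rule to differentiate 23*sin(23x):
d/dx [23*sin(23x)]
= 23 * cos(23x) * d/dx(23x)
= 23 * 23 * cos(23x)
= 529 * cos(23x)
Evaluate at x = 0:
= 529 * cos(0)
= 529 * 1
= 529

529


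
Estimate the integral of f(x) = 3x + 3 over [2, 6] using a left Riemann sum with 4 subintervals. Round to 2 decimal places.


Left Riemann sum uses left endpoints of each subinterval.
Interval: [2, 6], n = 4
dx = (6 - 2) / 4 = 1
Left endpoints: [2, 3, 4, 5]
f values: [9, 12, 15, 18]
Sum = dx * (sum of f values)
= 1 * 54
= 54 = 54.00

54.00


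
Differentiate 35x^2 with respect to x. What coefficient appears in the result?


We apply the power rule: d/dx [ax^n] = a*n * x^(n-1)
d/dx [35x^2]
= 35 * 2 * x^(2-1)
= 70x
The coefficient is 70

70


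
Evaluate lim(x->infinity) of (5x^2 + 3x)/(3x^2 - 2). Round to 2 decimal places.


For limits at infinity with equal-degree polynomials,
we compare leading coefficients.
Numerator leading term: 5x^2
Denominator leading term: 3x^2
Divide both by x^2:
lim = (5 + 3/x) / (3 - 2/x^2)
As x -> infinity, the 1/x and 1/x^2 terms vanish:
= 5/3 ≈ 1.67

1.67


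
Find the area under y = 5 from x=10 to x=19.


The area under a constant function y = 5 is a rectangle.
Width = 19 - 10 = 9
Height = 5
Area = width * height
= 9 * 5
= 45

45


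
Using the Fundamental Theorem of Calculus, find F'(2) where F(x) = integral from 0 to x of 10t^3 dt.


By the Fundamental Theorem of Calculus (Part 1):
If F(x) = integral from 0 to x of f(t) dt, then F'(x) = f(x)
Here f(t) = 10t^3
So F'(x) = 10x^3
Evaluate at x = 2:
F'(2) = 10 * 2^3
= 10 * 8
= 80

80


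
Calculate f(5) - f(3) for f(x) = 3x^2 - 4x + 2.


Net change = f(b) - f(a)
f(x) = 3x^2 - 4x + 2
Compute f(5):
f(5) = 3 * 5^2 - 4 * 5 + 2
= 75 - 20 + 2
= 57
Compute f(3):
f(3) = 3 * 3^2 - 4 * 3 + 2
= 27 - 12 + 2
= 17
Net change = 57 - 17 = 40

40


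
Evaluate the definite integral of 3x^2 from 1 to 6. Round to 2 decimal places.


Find the antiderivative of 3x^2:
F(x) = 3/3 * x^3
Apply the Fundamental Theorem of Calculus:
F(6) - F(1)
= 3/3 * 6^3 - 3/3 * 1^3
= 3/3 * (216 - 1)
= 3/3 * 215
= 215 = 215.00

215.00


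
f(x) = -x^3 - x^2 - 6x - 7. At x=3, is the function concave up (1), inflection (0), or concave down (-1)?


Concavity is determined by the sign of f''(x).
f(x) = -x^3 - x^2 - 6x - 7
f'(x) = -3x^2 - 2x - 6
f''(x) = -6x - 2
f''(3) = -6 * 3 - 2
= -18 - 2
= -20
Since f''(3) < 0, the function is concave down (-1)

-1


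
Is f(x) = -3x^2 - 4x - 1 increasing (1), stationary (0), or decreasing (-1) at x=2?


Compute f'(x) to determine behavior:
f'(x) = -6x - 4
f'(2) = -6 * 2 - 4
= -12 - 4
= -16
Since f'(2) < 0, the function is decreasing (-1)

-1


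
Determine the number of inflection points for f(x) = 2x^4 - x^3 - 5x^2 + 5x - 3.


Inflection points occur where f''(x) = 0 and concavity changes.
f(x) = 2x^4 - x^3 - 5x^2 + 5x - 3
f'(x) = 8x^3 - 3x^2 - 10x + 5
f''(x) = 24x^2 - 6x - 10
This is a quadratic in x. Use the discriminant to count real roots.
Discriminant = (-6)^2 - 4 * 24 * (-10)
= 36 - (-960)
= 996
Since discriminant > 0, f''(x) = 0 has 2 distinct real solutions.
A quadratic with two distinct real roots changes sign at each root, so concavity changes at both.
Number of inflection points: 2

2


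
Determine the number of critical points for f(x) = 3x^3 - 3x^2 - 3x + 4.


Find where f'(x) = 0:
f(x) = 3x^3 - 3x^2 - 3x + 4
f'(x) = 9x^2 - 6x - 3
This is a quadratic in x. Use the discriminant to count real roots.
Discriminant = (-6)^2 - 4 * 9 * (-3)
= 36 - (-108)
= 144
Since discriminant > 0, f'(x) = 0 has 2 real solutions.
Number of critical points: 2

2


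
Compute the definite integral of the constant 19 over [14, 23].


The integral of a constant k over [a, b] equals k * (b - a).
integral from 14 to 23 of 19 dx
= 19 * (23 - 14)
= 19 * 9
= 171

171


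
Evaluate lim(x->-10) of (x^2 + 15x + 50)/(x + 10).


Direct substitution gives 0/0, so we factor the numerator.
Factor: (x^2 + 15x + 50) = (x + 10)(x + 5)
Cancel the common factor (x + 10):
(x^2 + 15x + 50)/(x + 10) = (x + 5)
Now substitute x = -10:
= (-10) - (-5) = -5

-5


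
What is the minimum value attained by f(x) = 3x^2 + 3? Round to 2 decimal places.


For a quadratic f(x) = ax^2 + bx + c with a > 0, the minimum is at the vertex.
Vertex x-coordinate: x = -b/(2a)
x = -(0) / (2 * 3)
x = 0/6 = 0
Substitute back to find the minimum value:
f(0) = 3 * 0^2 + 0 * 0 + 3
= 0 + 0 + 3
= 3 = 3.00

3.00


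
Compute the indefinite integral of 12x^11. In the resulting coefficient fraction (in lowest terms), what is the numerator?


Apply the power rule for integration:
integral of ax^n dx = a/(n+1) * x^(n+1) + C
integral of 12x^11 dx
= 12/12 * x^12 + C
= 1 * x^12 + C
The coefficient in lowest terms is 1 = 1/1, so its numerator is 1

1


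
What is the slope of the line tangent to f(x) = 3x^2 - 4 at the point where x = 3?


The slope of the tangent line equals f'(x) at the point.
f(x) = 3x^2 - 4
f'(x) = 6x
At x = 3:
f'(3) = 6 * 3 + 0
= 18 + 0
= 18

18


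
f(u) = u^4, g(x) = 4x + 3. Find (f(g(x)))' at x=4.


Using the chain rule: (f(g(x)))' = f'(g(x)) * g'(x)
First, find g(4):
g(4) = 4 * 4 + 3 = 19
Next, f'(u) = 4u^3
And g'(x) = 4
So f'(g(4)) * g'(4)
= 4 * 19^3 * 4
= 4 * 6859 * 4
= 109744

109744


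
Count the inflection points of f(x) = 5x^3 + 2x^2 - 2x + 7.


Inflection points occur where f''(x) = 0 and concavity changes.
f(x) = 5x^3 + 2x^2 - 2x + 7
f'(x) = 15x^2 + 4x - 2
f''(x) = 30x + 4
Set f''(x) = 0:
30x + 4 = 0
x = -4 / 30 = -2/15
Since f''(x) is linear (degree 1), it changes sign at this point.
Therefore there is exactly 1 inflection point.

1


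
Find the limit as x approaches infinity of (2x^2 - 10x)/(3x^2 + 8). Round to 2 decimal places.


For limits at infinity with equal-degree polynomials,
we compare leading coefficients.
Numerator leading term: 2x^2
Denominator leading term: 3x^2
Divide both by x^2:
lim = (2 - 10/x) / (3 + 8/x^2)
As x -> infinity, the 1/x and 1/x^2 terms vanish:
= 2/3 ≈ 0.67

0.67


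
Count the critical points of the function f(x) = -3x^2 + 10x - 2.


Find where f'(x) = 0:
f'(x) = -6x + 10
Set f'(x) = 0:
-6x + 10 = 0
x = -10 / (-6) = 5/3
This is a linear equation in x, so there is exactly one solution.
Number of critical points: 1

1


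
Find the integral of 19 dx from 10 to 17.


The integral of a constant k over [a, b] equals k * (b - a).
integral from 10 to 17 of 19 dx
= 19 * (17 - 10)
= 19 * 7
= 133

133


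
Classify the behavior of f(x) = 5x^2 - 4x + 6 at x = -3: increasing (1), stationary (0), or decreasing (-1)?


Compute f'(x) to determine behavior:
f'(x) = 10x - 4
f'(-3) = 10 * (-3) - 4
= -30 - 4
= -34
Since f'(-3) < 0, the function is decreasing (-1)

-1


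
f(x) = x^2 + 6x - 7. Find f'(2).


Differentiate term by term using power and sum rules:
f(x) = x^2 + 6x - 7
f'(x) = 2x + 6
Substitute x = 2:
f'(2) = 2 * 2 + 6
= 4 + 6
= 10

10


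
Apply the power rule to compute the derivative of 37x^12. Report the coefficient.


We apply the power rule: d/dx [ax^n] = a*n * x^(n-1)
d/dx [37x^12]
= 37 * 12 * x^(12-1)
= 444x^11
The coefficient is 444

444


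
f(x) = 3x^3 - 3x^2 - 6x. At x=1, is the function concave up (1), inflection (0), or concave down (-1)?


Concavity is determined by the sign of f''(x).
f(x) = 3x^3 - 3x^2 - 6x
f'(x) = 9x^2 - 6x - 6
f''(x) = 18x - 6
f''(1) = 18 * 1 - 6
= 18 - 6
= 12
Since f''(1) > 0, the function is concave up (1)

1


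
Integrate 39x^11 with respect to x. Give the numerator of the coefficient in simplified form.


Apply the power rule for integration:
integral of ax^n dx = a/(n+1) * x^(n+1) + C
integral of 39x^11 dx
= 39/12 * x^12 + C
= 13/4 * x^12 + C
The coefficient in lowest terms is 13/4, and its numerator is 13

13


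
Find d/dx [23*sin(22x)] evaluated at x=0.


Apply the chain rule to differentiate 23*sin(22x):
d/dx [23*sin(22x)]
= 23 * cos(22x) * d/dx(22x)
= 23 * 22 * cos(22x)
= 506 * cos(22x)
Evaluate at x = 0:
= 506 * cos(0)
= 506 * 1
= 506

506


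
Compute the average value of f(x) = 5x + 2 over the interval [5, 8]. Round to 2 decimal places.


Average value = 1/(b-a) * integral from a to b of f(x) dx
First compute the integral of 5x + 2:
F(x) = (5/2)x^2 + 2x
F(8) = 5/2 * 64 + 2 * 8 = 176
F(5) = 5/2 * 25 + 2 * 5 = 145/2
Integral = 176 - 145/2 = 207/2
Average = (207/2) / (8 - 5) = (207/2) / 3
= 69/2 = 34.50

34.50


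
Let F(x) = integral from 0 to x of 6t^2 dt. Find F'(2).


By the Fundamental Theorem of Calculus (Part 1):
If F(x) = integral from 0 to x of f(t) dt, then F'(x) = f(x)
Here f(t) = 6t^2
So F'(x) = 6x^2
Evaluate at x = 2:
F'(2) = 6 * 2^2
= 6 * 4
= 24

24


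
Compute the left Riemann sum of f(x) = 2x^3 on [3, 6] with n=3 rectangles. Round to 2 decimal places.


Left Riemann sum uses left endpoints of each subinterval.
Interval: [3, 6], n = 3
dx = (6 - 3) / 3 = 1
Left endpoints: [3, 4, 5]
f values: [54, 128, 250]
Sum = dx * (sum of f values)
= 1 * 432
= 432 = 432.00

432.00


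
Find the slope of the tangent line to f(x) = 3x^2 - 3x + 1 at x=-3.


The slope of the tangent line equals f'(x) at the point.
f(x) = 3x^2 - 3x + 1
f'(x) = 6x - 3
At x = -3:
f'(-3) = 6 * (-3) - 3
= -18 - 3
= -21

-21


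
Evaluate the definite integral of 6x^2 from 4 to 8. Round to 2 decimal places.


Find the antiderivative of 6x^2:
F(x) = 6/3 * x^3
Apply the Fundamental Theorem of Calculus:
F(8) - F(4)
= 6/3 * 8^3 - 6/3 * 4^3
= 6/3 * (512 - 64)
= 6/3 * 448
= 896 = 896.00

896.00


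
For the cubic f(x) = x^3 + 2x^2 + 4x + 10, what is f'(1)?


Differentiate f(x) = x^3 + 2x^2 + 4x + 10 term by term:
f'(x) = 3x^2 + 4x + 4
Substitute x = 1:
f'(1) = 3 * 1^2 + 4 * 1 + 4
= 3 + 4 + 4
= 11

11


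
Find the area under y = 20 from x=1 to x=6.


The area under a constant function y = 20 is a rectangle.
Width = 6 - 1 = 5
Height = 20
Area = width * height
= 5 * 20
= 100

100


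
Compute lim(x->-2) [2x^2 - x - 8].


Since polynomials are continuous, we use direct substitution.
lim(x->-2) of 2x^2 - x - 8
= 2 * (-2)^2 - 1 * (-2) - 8
= 8 + 2 - 8
= 2

2


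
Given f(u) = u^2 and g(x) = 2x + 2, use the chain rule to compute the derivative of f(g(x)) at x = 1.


Using the chain rule: (f(g(x)))' = f'(g(x)) * g'(x)
First, find g(1):
g(1) = 2 * 1 + 2 = 4
Next, f'(u) = 2u
And g'(x) = 2
So f'(g(1)) * g'(1)
= 2 * 4 * 2
= 16

16


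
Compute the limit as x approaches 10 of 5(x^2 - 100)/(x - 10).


Direct substitution gives 0/0, so we factor the numerator.
Factor: 5(x^2 - 100) = 5 * (x - 10)(x + 10)
Cancel the common factor (x - 10):
5(x^2 - 100)/(x - 10) = 5 * (x + 10)
Now substitute x = 10:
= 5 * (10 + 10) = 100

100


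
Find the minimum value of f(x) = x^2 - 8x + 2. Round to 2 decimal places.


For a quadratic f(x) = ax^2 + bx + c with a > 0, the minimum is at the vertex.
Vertex x-coordinate: x = -b/(2a)
x = -(-8) / (2 * 1)
x = 8/2 = 4
Substitute back to find the minimum value:
f(4) = 1 * 4^2 - 8 * 4 + 2
= 16 - 32 + 2
= -14 = -14.00

-14.00


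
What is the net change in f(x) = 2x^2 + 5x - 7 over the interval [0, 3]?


Net change = f(b) - f(a)
f(x) = 2x^2 + 5x - 7
Compute f(3):
f(3) = 2 * 3^2 + 5 * 3 - 7
= 18 + 15 - 7
= 26
Compute f(0):
f(0) = 2 * 0^2 + 5 * 0 - 7
= 0 + 0 - 7
= -7
Net change = 26 - (-7) = 33

33


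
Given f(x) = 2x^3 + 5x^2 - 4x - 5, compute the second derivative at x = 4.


First derivative:
f'(x) = 6x^2 + 10x - 4
Second derivative:
f''(x) = 12x + 10
Substitute x = 4:
f''(4) = 12 * 4 + 10
= 48 + 10
= 58

58


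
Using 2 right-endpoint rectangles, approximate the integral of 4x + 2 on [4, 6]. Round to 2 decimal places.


Right Riemann sum uses right endpoints of each subinterval.
Interval: [4, 6], n = 2
dx = (6 - 4) / 2 = 1
Right endpoints: [5, 6]
f values: [22, 26]
Sum = dx * (sum of f values)
= 1 * 48
= 48 = 48.00

48.00


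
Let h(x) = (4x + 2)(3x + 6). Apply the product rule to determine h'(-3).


Let u(x) = 4x + 2 and v(x) = 3x + 6
u'(x) = 4
v'(x) = 3
Product rule: h'(x) = u'(x)*v(x) + u(x)*v'(x)
= 4 * (3x + 6) + (4x + 2) * 3
At x = -3:
u(-3) = 4 * (-3) + 2 = -10
v(-3) = 3 * (-3) + 6 = -3
h'(-3) = 4 * (-3) + (-10) * 3
= -12 - 30
= -42

-42


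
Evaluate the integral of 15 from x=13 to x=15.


The integral of a constant k over [a, b] equals k * (b - a).
integral from 13 to 15 of 15 dx
= 15 * (15 - 13)
= 15 * 2
= 30

30


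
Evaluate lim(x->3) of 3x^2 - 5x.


Since polynomials are continuous, we use direct substitution.
lim(x->3) of 3x^2 - 5x
= 3 * 3^2 - 5 * 3 + 0
= 27 - 15 + 0
= 12

12


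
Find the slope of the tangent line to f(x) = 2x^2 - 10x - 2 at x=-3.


The slope of the tangent line equals f'(x) at the point.
f(x) = 2x^2 - 10x - 2
f'(x) = 4x - 10
At x = -3:
f'(-3) = 4 * (-3) - 10
= -12 - 10
= -22

-22


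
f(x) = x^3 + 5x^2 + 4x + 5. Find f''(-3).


First derivative:
f'(x) = 3x^2 + 10x + 4
Second derivative:
f''(x) = 6x + 10
Substitute x = -3:
f''(-3) = 6 * (-3) + 10
= -18 + 10
= -8

-8


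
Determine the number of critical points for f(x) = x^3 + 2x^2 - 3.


Find where f'(x) = 0:
f(x) = x^3 + 2x^2 - 3
f'(x) = 3x^2 + 4x
This is a quadratic in x. Use the discriminant to count real roots.
Discriminant = (4)^2 - 4 * 3 * 0
= 16 - 0
= 16
Since discriminant > 0, f'(x) = 0 has 2 real solutions.
Number of critical points: 2

2


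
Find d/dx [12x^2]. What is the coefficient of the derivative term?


We apply the power rule: d/dx [ax^n] = a*n * x^(n-1)
d/dx [12x^2]
= 12 * 2 * x^(2-1)
= 24x
The coefficient is 24

24


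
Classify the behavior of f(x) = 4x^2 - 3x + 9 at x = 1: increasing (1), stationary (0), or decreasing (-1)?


Compute f'(x) to determine behavior:
f'(x) = 8x - 3
f'(1) = 8 * 1 - 3
= 8 - 3
= 5
Since f'(1) > 0, the function is increasing (1)

1


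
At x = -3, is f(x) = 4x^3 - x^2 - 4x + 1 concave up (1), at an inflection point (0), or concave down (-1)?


Concavity is determined by the sign of f''(x).
f(x) = 4x^3 - x^2 - 4x + 1
f'(x) = 12x^2 - 2x - 4
f''(x) = 24x - 2
f''(-3) = 24 * (-3) - 2
= -72 - 2
= -74
Since f''(-3) < 0, the function is concave down (-1)

-1


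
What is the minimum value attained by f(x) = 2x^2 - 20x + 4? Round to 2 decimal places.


For a quadratic f(x) = ax^2 + bx + c with a > 0, the minimum is at the vertex.
Vertex x-coordinate: x = -b/(2a)
x = -(-20) / (2 * 2)
x = 20/4 = 5
Substitute back to find the minimum value:
f(5) = 2 * 5^2 - 20 * 5 + 4
= 50 - 100 + 4
= -46 = -46.00

-46.00


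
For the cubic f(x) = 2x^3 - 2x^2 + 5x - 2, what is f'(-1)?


Differentiate f(x) = 2x^3 - 2x^2 + 5x - 2 term by term:
f'(x) = 6x^2 - 4x + 5
Substitute x = -1:
f'(-1) = 6 * (-1)^2 - 4 * (-1) + 5
= 6 + 4 + 5
= 15

15


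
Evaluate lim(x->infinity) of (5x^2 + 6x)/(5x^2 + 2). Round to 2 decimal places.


For limits at infinity with equal-degree polynomials,
we compare leading coefficients.
Numerator leading term: 5x^2
Denominator leading term: 5x^2
Divide both by x^2:
lim = (5 + 6/x) / (5 + 2/x^2)
As x -> infinity, the 1/x and 1/x^2 terms vanish:
= 5/5 = 1 = 1.00

1.00


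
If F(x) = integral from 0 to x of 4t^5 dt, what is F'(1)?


By the Fundamental Theorem of Calculus (Part 1):
If F(x) = integral from 0 to x of f(t) dt, then F'(x) = f(x)
Here f(t) = 4t^5
So F'(x) = 4x^5
Evaluate at x = 1:
F'(1) = 4 * 1^5
= 4 * 1
= 4

4


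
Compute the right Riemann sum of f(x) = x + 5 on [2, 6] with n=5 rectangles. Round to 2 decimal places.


Right Riemann sum uses right endpoints of each subinterval.
Interval: [2, 6], n = 5
dx = (6 - 2) / 5 = 4/5
Right endpoints: [14/5, 18/5, 22/5, 26/5, 6]
f values: [39/5, 43/5, 47/5, 51/5, 11]
Sum = dx * (sum of f values)
= 4/5 * 47
= 188/5 = 37.60

37.60


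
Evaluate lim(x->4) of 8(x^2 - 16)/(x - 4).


Direct substitution gives 0/0, so we factor the numerator.
Factor: 8(x^2 - 16) = 8 * (x - 4)(x + 4)
Cancel the common factor (x - 4):
8(x^2 - 16)/(x - 4) = 8 * (x + 4)
Now substitute x = 4:
= 8 * (4 + 4) = 64

64


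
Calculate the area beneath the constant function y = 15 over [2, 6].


The area under a constant function y = 15 is a rectangle.
Width = 6 - 2 = 4
Height = 15
Area = width * height
= 4 * 15
= 60

60


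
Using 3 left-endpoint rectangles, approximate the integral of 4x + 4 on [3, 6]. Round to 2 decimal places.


Left Riemann sum uses left endpoints of each subinterval.
Interval: [3, 6], n = 3
dx = (6 - 3) / 3 = 1
Left endpoints: [3, 4, 5]
f values: [16, 20, 24]
Sum = dx * (sum of f values)
= 1 * 60
= 60 = 60.00

60.00


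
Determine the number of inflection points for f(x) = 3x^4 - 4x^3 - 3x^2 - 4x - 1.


Inflection points occur where f''(x) = 0 and concavity changes.
f(x) = 3x^4 - 4x^3 - 3x^2 - 4x - 1
f'(x) = 12x^3 - 12x^2 - 6x - 4
f''(x) = 36x^2 - 24x - 6
This is a quadratic in x. Use the discriminant to count real roots.
Discriminant = (-24)^2 - 4 * 36 * (-6)
= 576 - (-864)
= 1440
Since discriminant > 0, f''(x) = 0 has 2 distinct real solutions.
A quadratic with two distinct real roots changes sign at each root, so concavity changes at both.
Number of inflection points: 2

2
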